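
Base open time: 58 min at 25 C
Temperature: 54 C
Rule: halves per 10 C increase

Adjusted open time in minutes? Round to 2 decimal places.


Acceleration = 2^((54-25)/10) = 7.4643
Open time = 58 / 7.4643 = 7.77 min

7.77


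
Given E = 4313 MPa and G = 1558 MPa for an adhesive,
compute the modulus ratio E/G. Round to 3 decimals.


E/G ratio = 4313 / 1558 = 2.768

2.768


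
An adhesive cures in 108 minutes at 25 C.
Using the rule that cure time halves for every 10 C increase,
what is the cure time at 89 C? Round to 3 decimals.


Factor = 2^((89 - 25) / 10) = 84.4485
Cure time = 108 / 84.4485
= 1.279 minutes

1.279


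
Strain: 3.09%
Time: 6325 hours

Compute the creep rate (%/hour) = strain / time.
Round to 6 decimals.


Creep rate = 3.09 / 6325
= 0.000489 %/h

0.000489


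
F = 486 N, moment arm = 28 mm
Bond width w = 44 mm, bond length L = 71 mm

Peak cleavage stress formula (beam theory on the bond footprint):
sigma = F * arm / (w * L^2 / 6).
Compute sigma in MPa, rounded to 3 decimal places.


sigma = (486 * 28) / (44 * 5041 / 6)
= 13608 * 6 / 221804
= 81648 / 221804
= 0.368 MPa

0.368


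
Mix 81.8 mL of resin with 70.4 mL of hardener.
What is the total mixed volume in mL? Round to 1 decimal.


Total = 81.8 + 70.4 = 152.2 mL

152.2


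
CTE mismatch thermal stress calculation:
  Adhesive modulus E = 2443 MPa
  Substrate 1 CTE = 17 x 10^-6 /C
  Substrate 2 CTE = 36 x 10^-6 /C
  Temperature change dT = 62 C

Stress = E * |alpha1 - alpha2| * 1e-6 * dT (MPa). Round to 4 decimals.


delta_alpha = |17 - 36| = 19 x 10^-6/C
Stress = 2443 * 19e-6 * 62
= 2.8779 MPa

2.8779


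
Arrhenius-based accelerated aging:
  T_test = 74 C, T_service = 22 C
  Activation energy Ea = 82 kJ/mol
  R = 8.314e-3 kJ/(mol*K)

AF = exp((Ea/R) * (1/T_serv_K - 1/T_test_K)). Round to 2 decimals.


T_test_K = 347.15, T_serv_K = 295.15
AF = exp((82/8.314e-3) * (1/295.15 - 1/347.15))
= 149.23

149.23


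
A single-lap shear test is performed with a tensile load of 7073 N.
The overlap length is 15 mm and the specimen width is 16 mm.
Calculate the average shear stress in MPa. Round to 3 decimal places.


Shear stress = F / (overlap * width)
= 7073 / (15 * 16)
= 7073 / 240
= 29.471 MPa

29.471


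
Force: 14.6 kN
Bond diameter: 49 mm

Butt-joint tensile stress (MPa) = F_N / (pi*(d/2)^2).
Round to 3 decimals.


F_N = 14.6 * 1000 = 14600.0 N
A = pi*(24.5)^2 = 1885.7410 mm^2
stress = 14600.0 / 1885.7410 = 7.742 MPa

7.742


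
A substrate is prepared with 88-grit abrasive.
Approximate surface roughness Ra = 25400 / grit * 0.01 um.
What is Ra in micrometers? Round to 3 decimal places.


Ra = 25400 / 88 * 0.01 = 2.886 um

2.886


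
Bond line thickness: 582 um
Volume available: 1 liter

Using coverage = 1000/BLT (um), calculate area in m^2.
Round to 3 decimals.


1 L = 1e6 mm^3, thickness = 582 um = 0.582 mm
Area = 1e6 / 0.582 mm^2 = (1e6 / 0.582) / 1e6 m^2 = 1000 / 582 m^2
= 1.718 m^2

1.718


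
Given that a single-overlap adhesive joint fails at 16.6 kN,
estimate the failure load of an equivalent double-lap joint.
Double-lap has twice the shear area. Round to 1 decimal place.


Double-lap factor = 2
Expected load = 16.6 * 2 = 33.2 kN

33.2


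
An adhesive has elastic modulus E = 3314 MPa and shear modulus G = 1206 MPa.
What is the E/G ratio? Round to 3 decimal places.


E/G = 3314 / 1206 = 2.748

2.748


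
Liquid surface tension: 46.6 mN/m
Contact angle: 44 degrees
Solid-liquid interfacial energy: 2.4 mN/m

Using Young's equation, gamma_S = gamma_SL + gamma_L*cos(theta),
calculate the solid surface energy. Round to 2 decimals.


gamma_S = 2.4 + 46.6 * cos(44)
= 35.92 mN/m

35.92


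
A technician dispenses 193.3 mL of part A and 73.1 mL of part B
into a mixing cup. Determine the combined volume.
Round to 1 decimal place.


Combined volume = 193.3 + 73.1
= 266.4 mL

266.4


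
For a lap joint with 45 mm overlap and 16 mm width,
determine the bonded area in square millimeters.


Area = 45 * 16 = 720 mm^2

720


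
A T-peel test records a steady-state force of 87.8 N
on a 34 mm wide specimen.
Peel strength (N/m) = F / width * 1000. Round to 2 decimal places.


Peel strength = 87.8 / 34 * 1000
= 2582.35 N/m

2582.35


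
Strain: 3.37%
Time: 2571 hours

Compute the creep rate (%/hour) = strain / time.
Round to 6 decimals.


Creep rate = 3.37 / 2571
= 0.001311 %/h

0.001311


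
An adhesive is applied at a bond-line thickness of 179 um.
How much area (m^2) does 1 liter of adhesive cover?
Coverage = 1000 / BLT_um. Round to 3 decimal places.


Coverage = 1000 / 179 = 5.587 m^2

5.587


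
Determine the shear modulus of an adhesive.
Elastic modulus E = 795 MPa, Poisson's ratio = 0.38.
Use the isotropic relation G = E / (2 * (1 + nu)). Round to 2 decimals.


G = 795 / (2*(1+0.38)) = 795 / 2.76
= 288.04 MPa

288.04


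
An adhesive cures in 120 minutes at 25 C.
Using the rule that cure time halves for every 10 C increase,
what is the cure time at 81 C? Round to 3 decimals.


Factor = 2^((81 - 25) / 10) = 48.5029
Cure time = 120 / 48.5029
= 2.474 minutes

2.474


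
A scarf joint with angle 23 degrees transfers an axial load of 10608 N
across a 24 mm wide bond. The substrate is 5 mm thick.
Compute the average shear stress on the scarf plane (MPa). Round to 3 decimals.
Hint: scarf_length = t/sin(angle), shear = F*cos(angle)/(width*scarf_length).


scarf_length = 5 / sin(23 deg) = 12.7965 mm
cos(23 deg) = 0.920505
shear stress = 10608 * 0.920505 / (24 * 12.7965)
= 31.795 MPa

31.795


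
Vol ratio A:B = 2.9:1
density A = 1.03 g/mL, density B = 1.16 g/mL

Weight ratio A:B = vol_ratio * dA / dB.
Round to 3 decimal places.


Weight ratio = 2.9 * 1.03 / 1.16
= 2.575

2.575


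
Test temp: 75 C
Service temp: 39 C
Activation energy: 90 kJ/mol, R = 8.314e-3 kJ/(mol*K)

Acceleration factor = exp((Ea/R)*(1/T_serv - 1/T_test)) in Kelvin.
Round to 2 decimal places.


AF = exp((90/0.008314)*(1/312.15 - 1/348.15))
= 36.09

36.09


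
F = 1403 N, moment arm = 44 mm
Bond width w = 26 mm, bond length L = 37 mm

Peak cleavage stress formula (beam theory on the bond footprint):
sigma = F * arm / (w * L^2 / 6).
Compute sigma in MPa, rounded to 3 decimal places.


sigma = (1403 * 44) / (26 * 1369 / 6)
= 61732 * 6 / 35594
= 370392 / 35594
= 10.406 MPa

10.406


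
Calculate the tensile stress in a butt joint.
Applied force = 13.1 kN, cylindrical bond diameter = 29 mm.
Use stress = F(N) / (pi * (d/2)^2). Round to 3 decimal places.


A = pi * 14.5^2 = 660.5199 mm^2
sigma = 13100.0 / 660.5199 = 19.833 MPa

19.833


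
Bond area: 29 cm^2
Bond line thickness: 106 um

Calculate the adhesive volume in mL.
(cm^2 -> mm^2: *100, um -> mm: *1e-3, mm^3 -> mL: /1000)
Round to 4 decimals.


V = 29*100 * 106*1e-3 / 1000
= 0.3074 mL

0.3074


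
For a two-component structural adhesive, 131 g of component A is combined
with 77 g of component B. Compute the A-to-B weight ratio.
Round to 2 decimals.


Weight ratio A:B = 131 / 77
= 1.70

1.70


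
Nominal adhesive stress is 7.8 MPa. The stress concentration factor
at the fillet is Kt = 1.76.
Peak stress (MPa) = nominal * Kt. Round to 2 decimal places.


Peak = 7.8 * 1.76 = 13.73 MPa

13.73


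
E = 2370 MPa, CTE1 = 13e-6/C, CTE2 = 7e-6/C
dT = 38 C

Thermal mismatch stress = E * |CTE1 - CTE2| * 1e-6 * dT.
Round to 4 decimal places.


= 2370 * 6e-6 * 38
= 0.5404 MPa

0.5404


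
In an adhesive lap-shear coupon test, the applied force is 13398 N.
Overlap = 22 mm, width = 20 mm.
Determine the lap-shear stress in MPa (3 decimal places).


stress = F / (overlap * width)
= 13398 / (22 * 20)
= 30.450 MPa

30.450


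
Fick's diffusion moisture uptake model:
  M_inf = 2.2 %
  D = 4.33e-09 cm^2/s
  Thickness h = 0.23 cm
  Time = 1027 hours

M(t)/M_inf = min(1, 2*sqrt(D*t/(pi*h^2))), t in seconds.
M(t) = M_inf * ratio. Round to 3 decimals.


t_sec = 1027 * 3600 = 3697200
ratio = 2*sqrt(4.33e-09*3697200/(pi*0.23^2))
= min(1, 0.620737)
= 0.620737
M(t) = 2.2 * 0.620737 = 1.366 %

1.366


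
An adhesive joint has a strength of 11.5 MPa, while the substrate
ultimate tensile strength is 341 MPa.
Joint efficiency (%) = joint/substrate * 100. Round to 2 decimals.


Efficiency = 11.5 / 341 * 100
= 3.37%

3.37


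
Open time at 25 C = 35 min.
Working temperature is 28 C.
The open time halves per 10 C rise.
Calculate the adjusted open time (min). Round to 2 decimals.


factor = 2^((28 - 25) / 10) = 1.2311
ot = 35 / 1.2311 = 28.43 min

28.43


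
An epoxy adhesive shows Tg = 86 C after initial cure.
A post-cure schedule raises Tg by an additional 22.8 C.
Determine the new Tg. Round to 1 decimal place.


New Tg = 86 + 22.8
= 108.8 C

108.8


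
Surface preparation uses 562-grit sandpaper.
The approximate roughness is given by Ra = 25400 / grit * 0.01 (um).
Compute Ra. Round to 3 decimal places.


Ra = 25400 / 562 * 0.01
= 254 / 562
= 0.452 um

0.452


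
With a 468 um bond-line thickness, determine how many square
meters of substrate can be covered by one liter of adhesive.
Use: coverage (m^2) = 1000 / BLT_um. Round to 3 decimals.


Coverage = 1000 / 468 = 2.137 m^2

2.137


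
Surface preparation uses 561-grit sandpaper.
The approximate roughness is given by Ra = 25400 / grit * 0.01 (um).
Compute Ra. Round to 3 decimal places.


Ra = 25400 / 561 * 0.01
= 254 / 561
= 0.453 um

0.453


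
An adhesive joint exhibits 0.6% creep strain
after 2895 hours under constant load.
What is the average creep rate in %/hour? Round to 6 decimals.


Creep rate = strain / time
= 0.6 / 2895
= 0.000207 %/h

0.000207


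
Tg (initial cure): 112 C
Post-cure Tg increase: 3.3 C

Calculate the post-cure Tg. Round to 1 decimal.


Post-cure Tg = 112 + 3.3 = 115.3 C

115.3


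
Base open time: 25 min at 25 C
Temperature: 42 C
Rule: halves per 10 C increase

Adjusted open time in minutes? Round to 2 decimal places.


Acceleration = 2^((42-25)/10) = 3.2490
Open time = 25 / 3.2490 = 7.69 min

7.69


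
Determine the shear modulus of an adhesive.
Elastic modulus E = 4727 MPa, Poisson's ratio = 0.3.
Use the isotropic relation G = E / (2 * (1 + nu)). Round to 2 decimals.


G = 4727 / (2*(1+0.3)) = 4727 / 2.60
= 1818.08 MPa

1818.08


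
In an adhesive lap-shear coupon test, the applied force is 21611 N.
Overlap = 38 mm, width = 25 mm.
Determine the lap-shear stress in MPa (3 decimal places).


stress = F / (overlap * width)
= 21611 / (38 * 25)
= 22.748 MPa

22.748


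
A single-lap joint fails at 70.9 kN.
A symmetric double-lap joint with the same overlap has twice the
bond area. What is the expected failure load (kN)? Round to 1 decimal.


Double-lap load = 2 * 70.9 = 141.8 kN

141.8


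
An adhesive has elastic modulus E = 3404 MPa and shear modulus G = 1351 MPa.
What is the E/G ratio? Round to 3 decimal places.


E/G = 3404 / 1351 = 2.520

2.520


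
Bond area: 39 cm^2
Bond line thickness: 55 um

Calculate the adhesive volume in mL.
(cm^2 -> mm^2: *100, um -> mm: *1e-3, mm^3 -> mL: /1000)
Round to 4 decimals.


V = 39*100 * 55*1e-3 / 1000
= 0.2145 mL

0.2145


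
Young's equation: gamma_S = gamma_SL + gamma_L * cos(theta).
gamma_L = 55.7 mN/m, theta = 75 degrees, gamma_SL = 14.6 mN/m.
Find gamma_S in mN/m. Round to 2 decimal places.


cos(75 deg) = 0.258819
gamma_S = 14.6 + 55.7 * 0.258819
= 29.02 mN/m

29.02


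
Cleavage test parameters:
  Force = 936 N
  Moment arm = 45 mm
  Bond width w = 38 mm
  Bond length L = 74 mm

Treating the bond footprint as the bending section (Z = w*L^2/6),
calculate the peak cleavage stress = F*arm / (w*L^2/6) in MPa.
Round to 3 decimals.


M = 936 * 45 = 42120 N*mm
Z = 38 * 74^2 / 6 = 208088 / 6 mm^3
sigma = M / Z = 6 * 42120 / 208088 = 252720 / 208088
= 1.214 MPa

1.214


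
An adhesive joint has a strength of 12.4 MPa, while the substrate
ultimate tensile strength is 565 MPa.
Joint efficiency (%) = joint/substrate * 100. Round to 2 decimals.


Efficiency = 12.4 / 565 * 100
= 2.19%

2.19


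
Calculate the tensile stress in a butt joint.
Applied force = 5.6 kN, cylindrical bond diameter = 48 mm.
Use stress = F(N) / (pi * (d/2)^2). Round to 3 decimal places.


A = pi * 24.0^2 = 1809.5574 mm^2
sigma = 5600.0 / 1809.5574 = 3.095 MPa

3.095


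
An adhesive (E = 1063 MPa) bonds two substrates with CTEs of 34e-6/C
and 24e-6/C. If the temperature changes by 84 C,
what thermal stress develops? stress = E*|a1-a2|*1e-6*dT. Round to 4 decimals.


Stress = 1063 * |34 - 24| * 1e-6 * 84
= 0.8929 MPa

0.8929


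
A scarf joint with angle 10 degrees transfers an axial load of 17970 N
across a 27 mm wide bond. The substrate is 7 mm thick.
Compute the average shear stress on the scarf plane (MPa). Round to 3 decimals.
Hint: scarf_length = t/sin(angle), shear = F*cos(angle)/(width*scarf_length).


scarf_length = 7 / sin(10 deg) = 40.3114 mm
cos(10 deg) = 0.984808
shear stress = 17970 * 0.984808 / (27 * 40.3114)
= 16.260 MPa

16.260


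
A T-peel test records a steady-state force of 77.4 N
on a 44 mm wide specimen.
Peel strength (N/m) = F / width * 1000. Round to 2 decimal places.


Peel strength = 77.4 / 44 * 1000
= 1759.09 N/m

1759.09


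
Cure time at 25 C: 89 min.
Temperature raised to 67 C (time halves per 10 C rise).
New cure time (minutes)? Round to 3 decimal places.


Acceleration factor = 2^(42/10) = 18.3792
New time = 89 / 18.3792 = 4.842 min

4.842


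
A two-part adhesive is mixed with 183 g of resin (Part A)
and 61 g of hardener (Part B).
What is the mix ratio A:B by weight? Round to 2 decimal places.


Mix ratio = mass_A / mass_B
= 183 / 61
= 3.00

3.00


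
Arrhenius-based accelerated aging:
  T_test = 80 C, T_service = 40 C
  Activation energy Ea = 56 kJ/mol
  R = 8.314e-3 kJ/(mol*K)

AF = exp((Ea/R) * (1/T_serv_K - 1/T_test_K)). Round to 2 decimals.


T_test_K = 353.15, T_serv_K = 313.15
AF = exp((56/8.314e-3) * (1/313.15 - 1/353.15))
= 11.43

11.43


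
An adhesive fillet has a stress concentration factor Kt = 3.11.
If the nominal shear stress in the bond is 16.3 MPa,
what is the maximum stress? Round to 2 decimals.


Max stress = 16.3 * 3.11 = 50.69 MPa

50.69


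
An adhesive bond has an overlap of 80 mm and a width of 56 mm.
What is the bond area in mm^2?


Bond area = overlap * width
= 80 * 56
= 4480 mm^2

4480


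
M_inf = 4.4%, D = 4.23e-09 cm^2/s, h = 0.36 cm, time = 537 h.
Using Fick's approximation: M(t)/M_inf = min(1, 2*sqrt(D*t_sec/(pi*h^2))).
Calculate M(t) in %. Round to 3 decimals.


t = 1933200 s
ratio = min(1, 2*sqrt(4.23e-09*1933200/(pi*0.1296)))
= 0.283440
M(t) = 4.4 * 0.283440 = 1.247%

1.247


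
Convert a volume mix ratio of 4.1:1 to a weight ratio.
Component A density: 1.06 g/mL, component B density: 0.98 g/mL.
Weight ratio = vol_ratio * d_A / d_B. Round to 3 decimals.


= 4.1 * 1.06 / 0.98 = 4.435

4.435


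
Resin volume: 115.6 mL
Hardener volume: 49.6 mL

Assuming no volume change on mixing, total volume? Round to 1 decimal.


V_total = 115.6 + 49.6 = 165.2 mL

165.2


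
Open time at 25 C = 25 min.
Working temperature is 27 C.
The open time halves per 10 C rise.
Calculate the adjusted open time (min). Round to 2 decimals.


factor = 2^((27 - 25) / 10) = 1.1487
ot = 25 / 1.1487 = 21.76 min

21.76


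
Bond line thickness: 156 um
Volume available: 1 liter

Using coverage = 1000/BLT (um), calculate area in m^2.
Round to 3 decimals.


1 L = 1e6 mm^3, thickness = 156 um = 0.156 mm
Area = 1e6 / 0.156 mm^2 = (1e6 / 0.156) / 1e6 m^2 = 1000 / 156 m^2
= 6.410 m^2

6.410


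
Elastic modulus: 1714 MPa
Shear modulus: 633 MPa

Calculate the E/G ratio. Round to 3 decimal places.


E / G = 1714 / 633 = 2.708

2.708


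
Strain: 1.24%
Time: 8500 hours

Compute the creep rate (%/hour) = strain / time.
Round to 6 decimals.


Creep rate = 1.24 / 8500
= 0.000146 %/h

0.000146


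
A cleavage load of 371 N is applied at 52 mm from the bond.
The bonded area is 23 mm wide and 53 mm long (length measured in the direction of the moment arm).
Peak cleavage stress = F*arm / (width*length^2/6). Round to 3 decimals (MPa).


Moment = 371 * 52 = 19292 N*mm
Section modulus = 23 * 2809 / 6 = 64607 / 6 mm^3
Stress = 19292 / (64607 / 6) = 115752 / 64607
= 1.792 MPa

1.792


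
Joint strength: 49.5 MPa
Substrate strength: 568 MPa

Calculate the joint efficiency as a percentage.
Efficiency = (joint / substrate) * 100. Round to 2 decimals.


Efficiency = (49.5 / 568) * 100 = 8.71%

8.71


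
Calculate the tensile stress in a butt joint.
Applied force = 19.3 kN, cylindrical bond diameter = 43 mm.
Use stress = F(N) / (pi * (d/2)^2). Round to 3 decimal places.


A = pi * 21.5^2 = 1452.2012 mm^2
sigma = 19300.0 / 1452.2012 = 13.290 MPa

13.290


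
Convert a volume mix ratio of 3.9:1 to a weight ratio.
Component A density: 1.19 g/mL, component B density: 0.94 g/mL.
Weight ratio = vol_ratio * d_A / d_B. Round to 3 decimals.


= 3.9 * 1.19 / 0.94 = 4.937

4.937


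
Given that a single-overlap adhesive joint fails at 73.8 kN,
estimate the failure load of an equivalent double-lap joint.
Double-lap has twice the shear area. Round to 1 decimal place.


Double-lap factor = 2
Expected load = 73.8 * 2 = 147.6 kN

147.6


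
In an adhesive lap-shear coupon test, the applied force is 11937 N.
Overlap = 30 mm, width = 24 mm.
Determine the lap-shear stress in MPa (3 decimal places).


stress = F / (overlap * width)
= 11937 / (30 * 24)
= 16.579 MPa

16.579


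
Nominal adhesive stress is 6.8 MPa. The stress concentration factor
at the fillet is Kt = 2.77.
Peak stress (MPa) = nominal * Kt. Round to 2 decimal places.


Peak = 6.8 * 2.77 = 18.84 MPa

18.84


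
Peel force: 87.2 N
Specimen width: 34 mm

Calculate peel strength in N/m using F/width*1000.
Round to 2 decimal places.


Peel strength = 87.2 / 34 * 1000 = 2564.71 N/m

2564.71


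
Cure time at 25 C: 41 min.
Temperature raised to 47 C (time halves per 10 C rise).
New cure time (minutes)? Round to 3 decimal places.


Acceleration factor = 2^(22/10) = 4.5948
New time = 41 / 4.5948 = 8.923 min

8.923


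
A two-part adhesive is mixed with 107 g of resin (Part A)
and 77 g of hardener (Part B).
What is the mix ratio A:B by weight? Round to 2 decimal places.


Mix ratio = mass_A / mass_B
= 107 / 77
= 1.39

1.39


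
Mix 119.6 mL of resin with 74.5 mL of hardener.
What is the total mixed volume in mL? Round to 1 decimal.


Total = 119.6 + 74.5 = 194.1 mL

194.1


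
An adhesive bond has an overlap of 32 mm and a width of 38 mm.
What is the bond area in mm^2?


Bond area = overlap * width
= 32 * 38
= 1216 mm^2

1216


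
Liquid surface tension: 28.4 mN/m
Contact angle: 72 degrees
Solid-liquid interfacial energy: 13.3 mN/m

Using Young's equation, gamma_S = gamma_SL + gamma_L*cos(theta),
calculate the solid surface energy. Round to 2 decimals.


gamma_S = 13.3 + 28.4 * cos(72)
= 22.08 mN/m

22.08


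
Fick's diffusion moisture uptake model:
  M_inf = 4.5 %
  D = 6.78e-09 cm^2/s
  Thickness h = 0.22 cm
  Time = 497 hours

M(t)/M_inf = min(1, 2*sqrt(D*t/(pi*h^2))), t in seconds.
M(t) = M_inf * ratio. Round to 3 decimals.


t_sec = 497 * 3600 = 1789200
ratio = 2*sqrt(6.78e-09*1789200/(pi*0.22^2))
= min(1, 0.564907)
= 0.564907
M(t) = 4.5 * 0.564907 = 2.542 %

2.542


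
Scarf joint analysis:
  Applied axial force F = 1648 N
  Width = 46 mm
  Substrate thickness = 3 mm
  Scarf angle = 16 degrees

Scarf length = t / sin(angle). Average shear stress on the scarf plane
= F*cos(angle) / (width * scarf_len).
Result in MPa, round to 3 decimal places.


Scarf length = 3 / sin(16 deg) = 10.8839 mm
cos(16 deg) = 0.961262
Shear = 1648 * 0.961262 / (46 * 10.8839)
= 3.164 MPa

3.164


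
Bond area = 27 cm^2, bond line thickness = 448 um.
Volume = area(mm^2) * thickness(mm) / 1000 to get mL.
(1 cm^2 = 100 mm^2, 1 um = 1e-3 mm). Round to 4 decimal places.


area_mm2 = 27 * 100 = 2700
blt_mm = 448 * 1e-3 = 0.448
vol_mm3 = 2700 * 0.448 = 1209.6
vol_mL = 1209.6 / 1000 = 1.2096 mL

1.2096


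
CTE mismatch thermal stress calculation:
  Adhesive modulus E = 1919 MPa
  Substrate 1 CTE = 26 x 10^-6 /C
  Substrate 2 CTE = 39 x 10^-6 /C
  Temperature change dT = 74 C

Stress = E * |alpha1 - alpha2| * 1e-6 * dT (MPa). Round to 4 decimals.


delta_alpha = |26 - 39| = 13 x 10^-6/C
Stress = 1919 * 13e-6 * 74
= 1.8461 MPa

1.8461


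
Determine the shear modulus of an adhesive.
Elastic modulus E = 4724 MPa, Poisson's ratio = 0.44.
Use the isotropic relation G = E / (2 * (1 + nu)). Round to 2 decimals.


G = 4724 / (2*(1+0.44)) = 4724 / 2.88
= 1640.28 MPa

1640.28


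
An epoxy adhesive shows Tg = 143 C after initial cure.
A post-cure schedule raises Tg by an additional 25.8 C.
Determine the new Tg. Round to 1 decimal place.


New Tg = 143 + 25.8
= 168.8 C

168.8


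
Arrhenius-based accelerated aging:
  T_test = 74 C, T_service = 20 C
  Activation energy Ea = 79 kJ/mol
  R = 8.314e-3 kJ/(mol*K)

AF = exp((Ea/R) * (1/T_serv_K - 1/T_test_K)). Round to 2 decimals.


T_test_K = 347.15, T_serv_K = 293.15
AF = exp((79/8.314e-3) * (1/293.15 - 1/347.15))
= 154.78

154.78


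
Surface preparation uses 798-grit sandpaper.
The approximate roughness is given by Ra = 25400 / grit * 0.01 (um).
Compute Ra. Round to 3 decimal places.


Ra = 25400 / 798 * 0.01
= 254 / 798
= 0.318 um

0.318


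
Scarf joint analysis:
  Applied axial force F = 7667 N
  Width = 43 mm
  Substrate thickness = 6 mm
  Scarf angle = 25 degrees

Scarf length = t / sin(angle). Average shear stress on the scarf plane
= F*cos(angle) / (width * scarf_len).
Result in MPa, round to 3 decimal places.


Scarf length = 6 / sin(25 deg) = 14.1972 mm
cos(25 deg) = 0.906308
Shear = 7667 * 0.906308 / (43 * 14.1972)
= 11.382 MPa

11.382


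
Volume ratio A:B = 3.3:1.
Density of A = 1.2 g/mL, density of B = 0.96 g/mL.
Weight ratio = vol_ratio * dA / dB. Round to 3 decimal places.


Wt ratio = 3.3 * 1.2 / 0.96
= 4.125

4.125


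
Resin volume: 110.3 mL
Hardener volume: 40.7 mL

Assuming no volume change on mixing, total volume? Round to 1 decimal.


V_total = 110.3 + 40.7 = 151.0 mL

151.0


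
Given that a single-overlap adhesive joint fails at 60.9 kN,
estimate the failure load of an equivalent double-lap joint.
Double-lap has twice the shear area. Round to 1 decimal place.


Double-lap factor = 2
Expected load = 60.9 * 2 = 121.8 kN

121.8


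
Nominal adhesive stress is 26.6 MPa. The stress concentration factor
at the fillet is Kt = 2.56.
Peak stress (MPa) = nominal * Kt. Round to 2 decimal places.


Peak = 26.6 * 2.56 = 68.10 MPa

68.10


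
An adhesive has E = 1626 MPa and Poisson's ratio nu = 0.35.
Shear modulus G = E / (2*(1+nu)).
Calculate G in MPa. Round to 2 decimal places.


G = 1626 / (2*(1+0.35))
= 1626 / 2.70
= 602.22 MPa

602.22


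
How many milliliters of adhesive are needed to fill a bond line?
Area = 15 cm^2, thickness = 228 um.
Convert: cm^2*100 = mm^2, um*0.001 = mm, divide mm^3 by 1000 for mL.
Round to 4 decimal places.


= (15 * 100) * (228 * 0.001) / 1000
= 0.3420 mL

0.3420


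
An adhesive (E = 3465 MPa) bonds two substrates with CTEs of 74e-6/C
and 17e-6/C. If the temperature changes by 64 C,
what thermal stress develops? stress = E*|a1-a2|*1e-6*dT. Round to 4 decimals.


Stress = 3465 * |74 - 17| * 1e-6 * 64
= 12.6403 MPa

12.6403


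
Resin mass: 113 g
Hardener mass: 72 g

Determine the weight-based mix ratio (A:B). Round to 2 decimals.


Ratio = 113 / 72 = 1.57

1.57


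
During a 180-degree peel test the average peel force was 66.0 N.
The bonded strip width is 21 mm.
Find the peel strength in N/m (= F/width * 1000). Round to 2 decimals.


Peel strength = F/width * 1000
= 66.0 / 21 * 1000
= 3142.86 N/m

3142.86


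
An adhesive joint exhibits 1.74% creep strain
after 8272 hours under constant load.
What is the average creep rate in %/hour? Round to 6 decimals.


Creep rate = strain / time
= 1.74 / 8272
= 0.000210 %/h

0.000210


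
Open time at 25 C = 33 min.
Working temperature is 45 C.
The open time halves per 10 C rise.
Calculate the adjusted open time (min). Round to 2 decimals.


factor = 2^((45 - 25) / 10) = 4.0000
ot = 33 / 4.0000 = 8.25 min

8.25


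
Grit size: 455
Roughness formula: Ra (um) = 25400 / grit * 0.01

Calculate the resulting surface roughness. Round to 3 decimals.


Ra = 25400 / 455 * 0.01
= 0.558 um

0.558


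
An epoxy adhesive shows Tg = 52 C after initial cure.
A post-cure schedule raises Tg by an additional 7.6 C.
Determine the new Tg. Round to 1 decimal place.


New Tg = 52 + 7.6
= 59.6 C

59.6


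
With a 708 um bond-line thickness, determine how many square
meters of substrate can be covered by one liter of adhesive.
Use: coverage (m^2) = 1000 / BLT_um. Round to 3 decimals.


Coverage = 1000 / 708 = 1.412 m^2

1.412


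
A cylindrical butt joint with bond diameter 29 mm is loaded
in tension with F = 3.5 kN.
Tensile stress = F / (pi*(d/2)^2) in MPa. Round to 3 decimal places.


Area = pi * (29/2)^2 = 660.5199 mm^2
Stress = 3.5*1000 / 660.5199
= 5.299 MPa

5.299


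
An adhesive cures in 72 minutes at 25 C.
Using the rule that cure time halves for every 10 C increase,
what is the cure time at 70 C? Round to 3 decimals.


Factor = 2^((70 - 25) / 10) = 22.6274
Cure time = 72 / 22.6274
= 3.182 minutes

3.182


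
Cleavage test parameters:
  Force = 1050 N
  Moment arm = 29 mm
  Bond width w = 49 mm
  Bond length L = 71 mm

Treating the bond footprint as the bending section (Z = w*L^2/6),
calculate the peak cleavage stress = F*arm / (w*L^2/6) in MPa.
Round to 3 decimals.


M = 1050 * 29 = 30450 N*mm
Z = 49 * 71^2 / 6 = 247009 / 6 mm^3
sigma = M / Z = 6 * 30450 / 247009 = 182700 / 247009
= 0.740 MPa

0.740


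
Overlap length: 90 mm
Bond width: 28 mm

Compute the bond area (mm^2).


Bond area = 90 * 28 = 2520 mm^2

2520


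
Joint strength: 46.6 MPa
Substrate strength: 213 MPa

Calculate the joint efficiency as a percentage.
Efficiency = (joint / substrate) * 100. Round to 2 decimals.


Efficiency = (46.6 / 213) * 100 = 21.88%

21.88


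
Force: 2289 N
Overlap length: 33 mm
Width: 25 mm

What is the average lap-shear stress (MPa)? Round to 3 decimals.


Average shear stress = F / (overlap * width)
= 2289 / (33 * 25)
= 2.775 MPa

2.775


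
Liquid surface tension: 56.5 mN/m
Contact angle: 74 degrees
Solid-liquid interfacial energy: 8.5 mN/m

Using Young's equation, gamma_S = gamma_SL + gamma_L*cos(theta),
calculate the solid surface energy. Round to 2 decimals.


gamma_S = 8.5 + 56.5 * cos(74)
= 24.07 mN/m

24.07


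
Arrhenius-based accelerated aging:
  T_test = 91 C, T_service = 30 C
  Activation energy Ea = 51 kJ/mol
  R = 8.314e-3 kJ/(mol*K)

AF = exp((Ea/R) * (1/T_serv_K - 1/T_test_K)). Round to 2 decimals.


T_test_K = 364.15, T_serv_K = 303.15
AF = exp((51/8.314e-3) * (1/303.15 - 1/364.15))
= 29.65

29.65


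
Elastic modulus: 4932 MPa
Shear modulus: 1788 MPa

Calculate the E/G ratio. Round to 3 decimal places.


E / G = 4932 / 1788 = 2.758

2.758


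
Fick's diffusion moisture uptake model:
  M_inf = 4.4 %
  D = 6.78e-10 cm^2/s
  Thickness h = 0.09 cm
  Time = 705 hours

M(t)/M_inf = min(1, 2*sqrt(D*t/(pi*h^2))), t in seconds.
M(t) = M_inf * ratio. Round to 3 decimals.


t_sec = 705 * 3600 = 2538000
ratio = 2*sqrt(6.78e-10*2538000/(pi*0.09^2))
= min(1, 0.520084)
= 0.520084
M(t) = 4.4 * 0.520084 = 2.288 %

2.288


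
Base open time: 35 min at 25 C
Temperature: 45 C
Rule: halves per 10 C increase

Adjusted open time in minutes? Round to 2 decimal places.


Acceleration = 2^((45-25)/10) = 4.0000
Open time = 35 / 4.0000 = 8.75 min

8.75


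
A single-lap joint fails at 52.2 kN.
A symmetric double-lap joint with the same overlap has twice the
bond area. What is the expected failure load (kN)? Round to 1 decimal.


Double-lap load = 2 * 52.2 = 104.4 kN

104.4


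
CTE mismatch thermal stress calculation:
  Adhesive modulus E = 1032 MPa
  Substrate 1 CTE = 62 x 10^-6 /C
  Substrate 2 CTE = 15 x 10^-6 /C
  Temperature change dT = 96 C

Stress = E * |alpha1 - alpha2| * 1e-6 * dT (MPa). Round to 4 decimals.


delta_alpha = |62 - 15| = 47 x 10^-6/C
Stress = 1032 * 47e-6 * 96
= 4.6564 MPa

4.6564


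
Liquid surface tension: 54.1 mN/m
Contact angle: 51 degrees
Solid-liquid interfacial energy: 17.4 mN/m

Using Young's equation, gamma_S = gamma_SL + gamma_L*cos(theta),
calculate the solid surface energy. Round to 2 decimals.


gamma_S = 17.4 + 54.1 * cos(51)
= 51.45 mN/m

51.45


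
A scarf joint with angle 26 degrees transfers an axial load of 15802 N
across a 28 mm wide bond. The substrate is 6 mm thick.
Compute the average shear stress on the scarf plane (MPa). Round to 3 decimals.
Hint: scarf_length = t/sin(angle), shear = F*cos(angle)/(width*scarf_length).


scarf_length = 6 / sin(26 deg) = 13.6870 mm
cos(26 deg) = 0.898794
shear stress = 15802 * 0.898794 / (28 * 13.6870)
= 37.060 MPa

37.060


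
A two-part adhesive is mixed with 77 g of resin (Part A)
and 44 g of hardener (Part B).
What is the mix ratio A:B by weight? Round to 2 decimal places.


Mix ratio = mass_A / mass_B
= 77 / 44
= 1.75

1.75


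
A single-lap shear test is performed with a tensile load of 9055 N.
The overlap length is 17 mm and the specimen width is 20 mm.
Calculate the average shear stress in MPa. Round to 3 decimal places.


Shear stress = F / (overlap * width)
= 9055 / (17 * 20)
= 9055 / 340
= 26.632 MPa

26.632


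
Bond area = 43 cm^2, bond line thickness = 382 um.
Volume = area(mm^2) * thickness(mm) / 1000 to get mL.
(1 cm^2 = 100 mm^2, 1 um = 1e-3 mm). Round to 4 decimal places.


area_mm2 = 43 * 100 = 4300
blt_mm = 382 * 1e-3 = 0.382
vol_mm3 = 4300 * 0.382 = 1642.6
vol_mL = 1642.6 / 1000 = 1.6426 mL

1.6426


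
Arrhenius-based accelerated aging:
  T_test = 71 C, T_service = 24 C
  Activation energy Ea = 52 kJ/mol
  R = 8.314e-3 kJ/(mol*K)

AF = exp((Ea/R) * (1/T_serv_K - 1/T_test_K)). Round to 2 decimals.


T_test_K = 344.15, T_serv_K = 297.15
AF = exp((52/8.314e-3) * (1/297.15 - 1/344.15))
= 17.72

17.72


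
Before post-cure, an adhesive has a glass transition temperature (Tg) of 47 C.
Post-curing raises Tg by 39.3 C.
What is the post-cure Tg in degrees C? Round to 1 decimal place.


Tg_post = Tg_base + delta_Tg
= 47 + 39.3
= 86.3 C

86.3


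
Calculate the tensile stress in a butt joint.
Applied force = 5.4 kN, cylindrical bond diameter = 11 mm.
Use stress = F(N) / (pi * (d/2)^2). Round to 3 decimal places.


A = pi * 5.5^2 = 95.0332 mm^2
sigma = 5400.0 / 95.0332 = 56.822 MPa

56.822


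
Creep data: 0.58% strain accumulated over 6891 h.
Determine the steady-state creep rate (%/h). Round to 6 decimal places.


Rate = 0.58 / 6891 = 0.000084 %/h

0.000084


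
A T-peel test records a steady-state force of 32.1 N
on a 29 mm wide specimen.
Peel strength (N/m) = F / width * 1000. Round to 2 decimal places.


Peel strength = 32.1 / 29 * 1000
= 1106.90 N/m

1106.90


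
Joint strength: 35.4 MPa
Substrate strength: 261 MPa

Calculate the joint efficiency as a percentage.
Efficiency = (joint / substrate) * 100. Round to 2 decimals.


Efficiency = (35.4 / 261) * 100 = 13.56%

13.56


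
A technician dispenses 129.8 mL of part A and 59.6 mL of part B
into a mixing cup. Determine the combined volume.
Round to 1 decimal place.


Combined volume = 129.8 + 59.6
= 189.4 mL

189.4


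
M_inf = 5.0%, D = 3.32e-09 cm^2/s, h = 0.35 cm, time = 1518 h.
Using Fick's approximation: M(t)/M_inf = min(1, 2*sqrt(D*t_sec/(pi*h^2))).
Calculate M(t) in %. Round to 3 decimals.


t = 5464800 s
ratio = min(1, 2*sqrt(3.32e-09*5464800/(pi*0.1225)))
= 0.434253
M(t) = 5.0 * 0.434253 = 2.171%

2.171


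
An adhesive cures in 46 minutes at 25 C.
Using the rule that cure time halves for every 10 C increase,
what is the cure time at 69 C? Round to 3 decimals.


Factor = 2^((69 - 25) / 10) = 21.1121
Cure time = 46 / 21.1121
= 2.179 minutes

2.179


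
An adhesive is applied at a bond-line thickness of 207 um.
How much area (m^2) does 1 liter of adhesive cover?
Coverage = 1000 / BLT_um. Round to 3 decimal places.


Coverage = 1000 / 207 = 4.831 m^2

4.831


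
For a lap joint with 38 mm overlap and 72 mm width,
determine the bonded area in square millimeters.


Area = 38 * 72 = 2736 mm^2

2736


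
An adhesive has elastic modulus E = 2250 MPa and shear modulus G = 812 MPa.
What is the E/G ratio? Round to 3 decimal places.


E/G = 2250 / 812 = 2.771

2.771


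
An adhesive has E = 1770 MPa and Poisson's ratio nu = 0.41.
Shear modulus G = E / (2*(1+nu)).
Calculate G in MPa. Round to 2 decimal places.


G = 1770 / (2*(1+0.41))
= 1770 / 2.82
= 627.66 MPa

627.66


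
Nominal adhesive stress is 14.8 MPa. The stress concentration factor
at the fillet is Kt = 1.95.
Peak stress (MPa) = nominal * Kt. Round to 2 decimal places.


Peak = 14.8 * 1.95 = 28.86 MPa

28.86


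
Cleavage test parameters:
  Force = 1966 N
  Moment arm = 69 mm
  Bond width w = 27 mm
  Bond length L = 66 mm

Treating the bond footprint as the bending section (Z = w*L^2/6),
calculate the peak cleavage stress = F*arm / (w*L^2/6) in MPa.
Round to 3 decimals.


M = 1966 * 69 = 135654 N*mm
Z = 27 * 66^2 / 6 = 117612 / 6 mm^3
sigma = M / Z = 6 * 135654 / 117612 = 813924 / 117612
= 6.920 MPa

6.920


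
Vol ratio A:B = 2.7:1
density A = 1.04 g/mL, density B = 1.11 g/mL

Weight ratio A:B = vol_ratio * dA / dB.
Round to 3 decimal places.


Weight ratio = 2.7 * 1.04 / 1.11
= 2.530

2.530


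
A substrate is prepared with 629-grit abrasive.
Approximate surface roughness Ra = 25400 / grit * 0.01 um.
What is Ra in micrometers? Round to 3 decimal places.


Ra = 25400 / 629 * 0.01 = 0.404 um

0.404


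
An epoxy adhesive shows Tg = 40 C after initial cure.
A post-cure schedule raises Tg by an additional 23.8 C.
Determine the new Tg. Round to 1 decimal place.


New Tg = 40 + 23.8
= 63.8 C

63.8


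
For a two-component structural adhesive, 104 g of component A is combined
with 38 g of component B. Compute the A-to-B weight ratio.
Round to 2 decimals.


Weight ratio A:B = 104 / 38
= 2.74

2.74


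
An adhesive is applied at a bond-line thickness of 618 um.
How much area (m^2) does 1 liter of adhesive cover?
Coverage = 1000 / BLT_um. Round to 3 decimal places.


Coverage = 1000 / 618 = 1.618 m^2

1.618


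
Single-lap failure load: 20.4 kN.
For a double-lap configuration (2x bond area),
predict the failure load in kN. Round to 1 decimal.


Failure load = 20.4 * 2 = 40.8 kN

40.8


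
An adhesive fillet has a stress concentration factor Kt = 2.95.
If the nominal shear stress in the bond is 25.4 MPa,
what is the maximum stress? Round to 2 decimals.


Max stress = 25.4 * 2.95 = 74.93 MPa

74.93


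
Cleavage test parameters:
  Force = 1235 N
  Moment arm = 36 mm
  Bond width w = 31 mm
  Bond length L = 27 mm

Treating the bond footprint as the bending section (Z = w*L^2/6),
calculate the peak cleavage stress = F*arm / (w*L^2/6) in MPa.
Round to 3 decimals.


M = 1235 * 36 = 44460 N*mm
Z = 31 * 27^2 / 6 = 22599 / 6 mm^3
sigma = M / Z = 6 * 44460 / 22599 = 266760 / 22599
= 11.804 MPa

11.804


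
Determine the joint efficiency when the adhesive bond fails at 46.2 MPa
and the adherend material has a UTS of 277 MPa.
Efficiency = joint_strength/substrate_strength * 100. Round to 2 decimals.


Joint efficiency = 46.2 / 277 * 100
= 16.68%

16.68


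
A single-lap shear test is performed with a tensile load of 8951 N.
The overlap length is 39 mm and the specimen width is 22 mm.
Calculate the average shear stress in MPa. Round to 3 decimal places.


Shear stress = F / (overlap * width)
= 8951 / (39 * 22)
= 8951 / 858
= 10.432 MPa

10.432


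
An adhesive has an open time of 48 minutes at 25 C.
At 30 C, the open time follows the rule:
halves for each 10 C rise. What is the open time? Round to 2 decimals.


Factor = 2^((30-25)/10) = 1.4142
Open time = 48 / 1.4142 = 33.94 min

33.94


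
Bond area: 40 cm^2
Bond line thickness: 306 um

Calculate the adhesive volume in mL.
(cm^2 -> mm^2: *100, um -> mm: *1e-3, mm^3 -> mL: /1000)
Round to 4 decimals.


V = 40*100 * 306*1e-3 / 1000
= 1.2240 mL

1.2240


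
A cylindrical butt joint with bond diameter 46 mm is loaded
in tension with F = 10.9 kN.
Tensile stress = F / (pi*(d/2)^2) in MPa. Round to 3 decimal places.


Area = pi * (46/2)^2 = 1661.9025 mm^2
Stress = 10.9*1000 / 1661.9025
= 6.559 MPa

6.559


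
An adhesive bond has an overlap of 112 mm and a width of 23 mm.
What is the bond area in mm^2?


Bond area = overlap * width
= 112 * 23
= 2576 mm^2

2576


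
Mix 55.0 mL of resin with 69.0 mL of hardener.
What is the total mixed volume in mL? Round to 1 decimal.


Total = 55.0 + 69.0 = 124.0 mL

124.0


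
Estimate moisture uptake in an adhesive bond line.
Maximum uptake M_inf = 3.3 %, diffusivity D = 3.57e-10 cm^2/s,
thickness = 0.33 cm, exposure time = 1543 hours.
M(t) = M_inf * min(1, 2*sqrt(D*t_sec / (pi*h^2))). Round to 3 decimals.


Convert time: 1543 h = 5554800 s
ratio = min(1, 2*sqrt(3.57e-10*5554800/(pi*0.33^2)))
= 0.152268
M(t) = 3.3 * 0.152268 = 0.502%

0.502


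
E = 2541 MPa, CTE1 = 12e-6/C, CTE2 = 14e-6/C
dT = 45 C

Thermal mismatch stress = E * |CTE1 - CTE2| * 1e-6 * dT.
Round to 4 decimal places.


= 2541 * 2e-6 * 45
= 0.2287 MPa

0.2287


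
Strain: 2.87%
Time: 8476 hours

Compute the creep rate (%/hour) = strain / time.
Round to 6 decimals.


Creep rate = 2.87 / 8476
= 0.000339 %/h

0.000339


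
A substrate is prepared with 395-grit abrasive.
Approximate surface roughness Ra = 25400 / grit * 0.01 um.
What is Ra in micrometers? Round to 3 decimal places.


Ra = 25400 / 395 * 0.01 = 0.643 um

0.643


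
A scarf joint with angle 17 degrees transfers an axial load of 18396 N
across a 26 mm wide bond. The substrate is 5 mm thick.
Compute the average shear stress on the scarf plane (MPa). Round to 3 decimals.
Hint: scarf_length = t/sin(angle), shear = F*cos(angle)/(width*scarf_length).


scarf_length = 5 / sin(17 deg) = 17.1015 mm
cos(17 deg) = 0.956305
shear stress = 18396 * 0.956305 / (26 * 17.1015)
= 39.565 MPa

39.565


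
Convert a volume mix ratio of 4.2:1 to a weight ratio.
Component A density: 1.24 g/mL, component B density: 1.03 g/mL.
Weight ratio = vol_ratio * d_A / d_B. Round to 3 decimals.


= 4.2 * 1.24 / 1.03 = 5.056

5.056


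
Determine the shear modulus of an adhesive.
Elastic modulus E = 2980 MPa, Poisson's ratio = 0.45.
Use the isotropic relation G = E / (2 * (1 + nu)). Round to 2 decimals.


G = 2980 / (2*(1+0.45)) = 2980 / 2.90
= 1027.59 MPa

1027.59


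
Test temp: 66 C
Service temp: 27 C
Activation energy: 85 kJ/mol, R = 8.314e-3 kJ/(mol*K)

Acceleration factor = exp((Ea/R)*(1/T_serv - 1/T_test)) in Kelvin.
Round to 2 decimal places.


AF = exp((85/0.008314)*(1/300.15 - 1/339.15))
= 50.24

50.24


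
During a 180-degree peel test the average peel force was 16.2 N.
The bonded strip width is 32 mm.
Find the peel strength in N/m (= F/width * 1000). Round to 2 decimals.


Peel strength = F/width * 1000
= 16.2 / 32 * 1000
= 506.25 N/m

506.25


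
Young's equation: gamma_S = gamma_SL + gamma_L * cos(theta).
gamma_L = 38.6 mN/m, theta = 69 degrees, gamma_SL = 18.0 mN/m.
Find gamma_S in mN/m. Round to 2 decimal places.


cos(69 deg) = 0.358368
gamma_S = 18.0 + 38.6 * 0.358368
= 31.83 mN/m

31.83


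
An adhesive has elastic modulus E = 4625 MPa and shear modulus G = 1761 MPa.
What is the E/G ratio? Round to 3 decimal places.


E/G = 4625 / 1761 = 2.626

2.626


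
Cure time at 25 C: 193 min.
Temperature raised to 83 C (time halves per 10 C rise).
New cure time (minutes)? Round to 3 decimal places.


Acceleration factor = 2^(58/10) = 55.7152
New time = 193 / 55.7152 = 3.464 min

3.464
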